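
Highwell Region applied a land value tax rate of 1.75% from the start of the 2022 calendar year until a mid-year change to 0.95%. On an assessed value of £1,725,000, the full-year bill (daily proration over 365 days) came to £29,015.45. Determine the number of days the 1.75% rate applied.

334 days

Let d = days at the first rate; then 365 − d days at the second rate.
£1,725,000 × [1.75%·d + 0.95%·(365−d)] / 365 = £29,015.45
Solving gives d = 334, so the new rate took effect on 1 Dec 2022.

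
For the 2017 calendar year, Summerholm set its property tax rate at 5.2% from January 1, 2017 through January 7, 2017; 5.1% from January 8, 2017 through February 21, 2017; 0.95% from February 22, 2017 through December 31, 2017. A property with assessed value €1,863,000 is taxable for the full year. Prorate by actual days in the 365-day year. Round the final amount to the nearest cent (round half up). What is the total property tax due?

January 1 – January 7, 2017: 7 days at 5.2% → €1,863,000 × 5.2% × 7/365 = €1,857.8959
January 8 – February 21, 2017: 45 days at 5.1% → €1,863,000 × 5.1% × 45/365 = €11,713.9315
February 22 – December 31, 2017: 313 days at 0.95% → €1,863,000 × 0.95% × 313/365 = €15,177.0699
Total = €28,748.8973

€28,748.90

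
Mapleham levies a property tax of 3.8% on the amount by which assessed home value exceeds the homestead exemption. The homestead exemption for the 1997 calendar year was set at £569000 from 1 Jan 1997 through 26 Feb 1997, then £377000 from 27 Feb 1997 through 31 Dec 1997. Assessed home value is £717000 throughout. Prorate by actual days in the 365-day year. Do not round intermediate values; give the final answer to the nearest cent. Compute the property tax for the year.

£11780.62

1 Jan – 26 Feb 1997: 57 days, exemption £569000 → (£717000 − £569000) × 3.8% × 57/365 = £878.2685
27 Feb – 31 Dec 1997: 308 days, exemption £377000 → (£717000 − £377000) × 3.8% × 308/365 = £10902.3562
Total = £11780.6247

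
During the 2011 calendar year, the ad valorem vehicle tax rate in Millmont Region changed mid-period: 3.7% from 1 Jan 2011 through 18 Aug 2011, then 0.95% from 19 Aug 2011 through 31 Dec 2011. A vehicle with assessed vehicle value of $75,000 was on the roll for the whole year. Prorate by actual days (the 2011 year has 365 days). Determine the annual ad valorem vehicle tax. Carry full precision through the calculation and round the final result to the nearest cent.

$2,012.16

1 Jan – 18 Aug 2011: 230 days at 3.7% → $75,000 × 3.7% × 230/365 = $1,748.6301
19 Aug – 31 Dec 2011: 135 days at 0.95% → $75,000 × 0.95% × 135/365 = $263.5274
Total = $2,012.1575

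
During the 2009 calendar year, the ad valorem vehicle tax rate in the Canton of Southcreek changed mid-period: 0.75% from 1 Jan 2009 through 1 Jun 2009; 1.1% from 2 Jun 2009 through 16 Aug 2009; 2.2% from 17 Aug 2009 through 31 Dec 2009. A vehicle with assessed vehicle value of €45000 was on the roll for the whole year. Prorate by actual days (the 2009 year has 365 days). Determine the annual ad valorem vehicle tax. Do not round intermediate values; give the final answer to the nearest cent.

1 Jan – 1 Jun 2009: 152 days at 0.75% → €45000 × 0.75% × 152/365 = €140.5479
2 Jun – 16 Aug 2009: 76 days at 1.1% → €45000 × 1.1% × 76/365 = €103.0685
17 Aug – 31 Dec 2009: 137 days at 2.2% → €45000 × 2.2% × 137/365 = €371.5890
Total = €615.2055

€615.21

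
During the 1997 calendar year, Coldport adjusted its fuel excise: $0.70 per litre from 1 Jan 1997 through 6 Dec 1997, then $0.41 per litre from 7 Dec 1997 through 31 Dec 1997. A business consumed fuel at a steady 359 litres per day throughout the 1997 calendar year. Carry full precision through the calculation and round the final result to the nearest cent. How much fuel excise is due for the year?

1 Jan – 6 Dec 1997: 340 days × 359 litres/day = 122,060 litres at $0.70/litre → $85442.00
7 Dec – 31 Dec 1997: 25 days × 359 litres/day = 8,975 litres at $0.41/litre → $3679.75

$89121.75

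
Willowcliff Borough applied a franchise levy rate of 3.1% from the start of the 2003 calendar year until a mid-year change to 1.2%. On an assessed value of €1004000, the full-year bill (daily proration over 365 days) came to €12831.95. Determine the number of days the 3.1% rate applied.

15 days

Let d = days at the first rate; then 365 − d days at the second rate.
€1004000 × [3.1%·d + 1.2%·(365−d)] / 365 = €12831.95
Solving gives d = 15, so the new rate took effect on 16 Jan 2003.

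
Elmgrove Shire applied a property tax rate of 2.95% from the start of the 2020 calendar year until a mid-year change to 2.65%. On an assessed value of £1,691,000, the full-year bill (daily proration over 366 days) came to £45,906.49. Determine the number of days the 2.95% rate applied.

Let d = days at the first rate; then 366 − d days at the second rate.
£1,691,000 × [2.95%·d + 2.65%·(366−d)] / 366 = £45,906.49
Solving gives d = 79, so the new rate took effect on March 20, 2020.

79 days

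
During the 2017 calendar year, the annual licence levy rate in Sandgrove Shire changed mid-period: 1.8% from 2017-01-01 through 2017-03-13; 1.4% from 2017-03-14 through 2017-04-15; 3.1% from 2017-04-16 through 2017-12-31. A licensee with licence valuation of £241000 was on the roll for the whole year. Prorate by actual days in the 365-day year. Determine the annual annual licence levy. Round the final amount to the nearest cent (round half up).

£6482.57

2017-01-01 to 2017-03-13: 72 days at 1.8% → £241000 × 1.8% × 72/365 = £855.7151
2017-03-14 to 2017-04-15: 33 days at 1.4% → £241000 × 1.4% × 33/365 = £305.0466
2017-04-16 to 2017-12-31: 260 days at 3.1% → £241000 × 3.1% × 260/365 = £5321.8082
Total = £6482.5699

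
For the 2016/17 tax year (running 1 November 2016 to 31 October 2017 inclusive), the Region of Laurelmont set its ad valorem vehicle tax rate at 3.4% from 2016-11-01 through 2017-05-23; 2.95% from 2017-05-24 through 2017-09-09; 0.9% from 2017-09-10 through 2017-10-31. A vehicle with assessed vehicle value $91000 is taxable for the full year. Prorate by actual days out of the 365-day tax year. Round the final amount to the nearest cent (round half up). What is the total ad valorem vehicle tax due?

2016-11-01 to 2017-05-23: 204 days at 3.4% → $91000 × 3.4% × 204/365 = $1729.2493
2017-05-24 to 2017-09-09: 109 days at 2.95% → $91000 × 2.95% × 109/365 = $801.6726
2017-09-10 to 2017-10-31: 52 days at 0.9% → $91000 × 0.9% × 52/365 = $116.6795
Total = $2647.6014

$2647.60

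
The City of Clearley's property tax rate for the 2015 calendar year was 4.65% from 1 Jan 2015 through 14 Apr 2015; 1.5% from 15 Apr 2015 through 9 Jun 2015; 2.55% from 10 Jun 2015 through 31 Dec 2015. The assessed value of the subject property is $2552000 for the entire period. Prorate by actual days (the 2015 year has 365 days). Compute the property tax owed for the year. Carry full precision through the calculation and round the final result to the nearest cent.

1 Jan – 14 Apr 2015: 104 days at 4.65% → $2552000 × 4.65% × 104/365 = $33812.2521
15 Apr – 9 Jun 2015: 56 days at 1.5% → $2552000 × 1.5% × 56/365 = $5873.0959
10 Jun – 31 Dec 2015: 205 days at 2.55% → $2552000 × 2.55% × 205/365 = $36549.5342
Total = $76234.8822

$76234.88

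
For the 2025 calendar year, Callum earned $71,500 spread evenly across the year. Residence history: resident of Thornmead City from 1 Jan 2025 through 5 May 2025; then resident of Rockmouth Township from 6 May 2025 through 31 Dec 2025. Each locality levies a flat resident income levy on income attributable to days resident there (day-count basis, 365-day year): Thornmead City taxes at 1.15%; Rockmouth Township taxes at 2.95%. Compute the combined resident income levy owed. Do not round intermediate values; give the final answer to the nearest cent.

$1,668.50

Thornmead City, 1 Jan – 5 May 2025: 125 days → $71,500 × 1.15% × 125/365 = $281.5925
Rockmouth Township, 6 May – 31 Dec 2025: 240 days → $71,500 × 2.95% × 240/365 = $1,386.9041
Total = $1,668.4966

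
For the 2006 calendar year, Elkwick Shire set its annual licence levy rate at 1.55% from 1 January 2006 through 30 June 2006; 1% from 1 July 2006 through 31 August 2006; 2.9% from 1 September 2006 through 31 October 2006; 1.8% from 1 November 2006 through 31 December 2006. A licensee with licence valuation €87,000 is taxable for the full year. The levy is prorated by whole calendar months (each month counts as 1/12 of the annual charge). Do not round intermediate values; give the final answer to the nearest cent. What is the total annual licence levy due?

€1,500.75

1 January – 30 June 2006: 6 months at 1.55% → €87,000 × 1.55% × 6/12 = €674.2500
1 July – 31 August 2006: 2 months at 1% → €87,000 × 1% × 2/12 = €145.0000
1 September – 31 October 2006: 2 months at 2.9% → €87,000 × 2.9% × 2/12 = €420.5000
1 November – 31 December 2006: 2 months at 1.8% → €87,000 × 1.8% × 2/12 = €261.0000
Total = €1,500.7500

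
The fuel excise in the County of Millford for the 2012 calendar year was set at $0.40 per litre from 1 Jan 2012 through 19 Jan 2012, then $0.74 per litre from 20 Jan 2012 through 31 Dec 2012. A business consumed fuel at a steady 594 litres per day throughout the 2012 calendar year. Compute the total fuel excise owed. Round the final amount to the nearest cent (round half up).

1 Jan – 19 Jan 2012: 19 days × 594 litres/day = 11,286 litres at $0.40/litre → $4,514.40
20 Jan – 31 Dec 2012: 347 days × 594 litres/day = 206,118 litres at $0.74/litre → $152,527.32

$157,041.72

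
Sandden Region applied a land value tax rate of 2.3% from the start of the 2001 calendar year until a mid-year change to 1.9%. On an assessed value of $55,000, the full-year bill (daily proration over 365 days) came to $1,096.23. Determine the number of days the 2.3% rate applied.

85 days

Let d = days at the first rate; then 365 − d days at the second rate.
$55,000 × [2.3%·d + 1.9%·(365−d)] / 365 = $1,096.23
Solving gives d = 85, so the new rate took effect on 27 March 2001.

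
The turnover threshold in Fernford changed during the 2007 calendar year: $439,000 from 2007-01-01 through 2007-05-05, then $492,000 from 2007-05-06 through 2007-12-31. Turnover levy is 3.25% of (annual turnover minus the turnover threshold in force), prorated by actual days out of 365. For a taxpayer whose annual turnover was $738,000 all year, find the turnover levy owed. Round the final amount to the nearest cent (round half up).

$8,584.90

2007-01-01 to 2007-05-05: 125 days, exemption $439,000 → ($738,000 − $439,000) × 3.25% × 125/365 = $3,327.9110
2007-05-06 to 2007-12-31: 240 days, exemption $492,000 → ($738,000 − $492,000) × 3.25% × 240/365 = $5,256.9863
Total = $8,584.8973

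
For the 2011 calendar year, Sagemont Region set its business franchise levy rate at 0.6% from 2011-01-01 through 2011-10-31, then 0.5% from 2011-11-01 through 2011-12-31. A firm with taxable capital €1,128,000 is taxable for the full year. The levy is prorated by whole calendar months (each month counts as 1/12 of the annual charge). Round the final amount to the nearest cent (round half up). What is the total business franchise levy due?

€6,580.00

2011-01-01 to 2011-10-31: 10 months at 0.6% → €1,128,000 × 0.6% × 10/12 = €5,640.0000
2011-11-01 to 2011-12-31: 2 months at 0.5% → €1,128,000 × 0.5% × 2/12 = €940.0000
Total = €6,580.0000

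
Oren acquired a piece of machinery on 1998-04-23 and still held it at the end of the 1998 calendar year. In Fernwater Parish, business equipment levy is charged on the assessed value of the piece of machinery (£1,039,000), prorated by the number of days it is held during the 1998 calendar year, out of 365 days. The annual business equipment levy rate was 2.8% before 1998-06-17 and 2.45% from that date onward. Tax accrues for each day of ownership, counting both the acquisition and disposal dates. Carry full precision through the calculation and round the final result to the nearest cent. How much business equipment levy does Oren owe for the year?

£18,192.46

1998-04-23 to 1998-06-16: 55 days at 2.8% → £1,039,000 × 2.8% × 55/365 = £4,383.7260
1998-06-17 to 1998-12-31: 198 days at 2.45% → £1,039,000 × 2.45% × 198/365 = £13,808.7370
Total = £18,192.4630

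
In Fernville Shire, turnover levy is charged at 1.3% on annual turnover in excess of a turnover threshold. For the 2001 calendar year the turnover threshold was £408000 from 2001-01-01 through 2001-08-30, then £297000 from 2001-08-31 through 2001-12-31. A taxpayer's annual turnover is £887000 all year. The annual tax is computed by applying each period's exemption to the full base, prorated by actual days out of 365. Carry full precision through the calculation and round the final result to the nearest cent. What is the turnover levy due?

£6713.27

2001-01-01 to 2001-08-30: 242 days, exemption £408000 → (£887000 − £408000) × 1.3% × 242/365 = £4128.5863
2001-08-31 to 2001-12-31: 123 days, exemption £297000 → (£887000 − £297000) × 1.3% × 123/365 = £2584.6849
Total = £6713.2712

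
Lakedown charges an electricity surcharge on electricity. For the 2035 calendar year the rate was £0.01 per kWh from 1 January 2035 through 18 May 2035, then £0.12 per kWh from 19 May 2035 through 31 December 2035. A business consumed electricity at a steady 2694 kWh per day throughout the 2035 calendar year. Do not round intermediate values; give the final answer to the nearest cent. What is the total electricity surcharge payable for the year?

1 January – 18 May 2035: 138 days × 2694 kWh/day = 371,772 kWh at £0.01/kWh → £3,717.72
19 May – 31 December 2035: 227 days × 2694 kWh/day = 611,538 kWh at £0.12/kWh → £73,384.56

£77,102.28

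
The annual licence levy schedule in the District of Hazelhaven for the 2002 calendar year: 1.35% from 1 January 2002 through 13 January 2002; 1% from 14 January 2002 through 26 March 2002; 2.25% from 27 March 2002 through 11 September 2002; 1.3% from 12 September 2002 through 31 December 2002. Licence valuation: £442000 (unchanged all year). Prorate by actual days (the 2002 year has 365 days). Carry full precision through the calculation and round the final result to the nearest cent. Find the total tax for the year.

£7436.50

1 January – 13 January 2002: 13 days at 1.35% → £442000 × 1.35% × 13/365 = £212.5233
14 January – 26 March 2002: 72 days at 1% → £442000 × 1% × 72/365 = £871.8904
27 March – 11 September 2002: 169 days at 2.25% → £442000 × 2.25% × 169/365 = £4604.6712
12 September – 31 December 2002: 111 days at 1.3% → £442000 × 1.3% × 111/365 = £1747.4137
Total = £7436.4986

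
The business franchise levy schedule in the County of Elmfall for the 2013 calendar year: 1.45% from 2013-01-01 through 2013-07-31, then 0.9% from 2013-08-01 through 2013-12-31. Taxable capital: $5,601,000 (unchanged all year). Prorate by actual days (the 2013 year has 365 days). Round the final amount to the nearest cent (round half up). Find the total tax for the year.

$68,301.51

2013-01-01 to 2013-07-31: 212 days at 1.45% → $5,601,000 × 1.45% × 212/365 = $47,171.1616
2013-08-01 to 2013-12-31: 153 days at 0.9% → $5,601,000 × 0.9% × 153/365 = $21,130.3479
Total = $68,301.5096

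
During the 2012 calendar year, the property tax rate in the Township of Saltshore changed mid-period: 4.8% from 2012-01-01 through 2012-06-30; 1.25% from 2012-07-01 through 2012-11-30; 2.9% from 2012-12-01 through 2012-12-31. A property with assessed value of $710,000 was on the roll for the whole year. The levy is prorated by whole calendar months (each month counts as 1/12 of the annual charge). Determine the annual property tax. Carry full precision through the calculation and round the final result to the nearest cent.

$22,453.75

2012-01-01 to 2012-06-30: 6 months at 4.8% → $710,000 × 4.8% × 6/12 = $17,040.0000
2012-07-01 to 2012-11-30: 5 months at 1.25% → $710,000 × 1.25% × 5/12 = $3,697.9167
2012-12-01 to 2012-12-31: 1 month at 2.9% → $710,000 × 2.9% × 1/12 = $1,715.8333
Total = $22,453.7500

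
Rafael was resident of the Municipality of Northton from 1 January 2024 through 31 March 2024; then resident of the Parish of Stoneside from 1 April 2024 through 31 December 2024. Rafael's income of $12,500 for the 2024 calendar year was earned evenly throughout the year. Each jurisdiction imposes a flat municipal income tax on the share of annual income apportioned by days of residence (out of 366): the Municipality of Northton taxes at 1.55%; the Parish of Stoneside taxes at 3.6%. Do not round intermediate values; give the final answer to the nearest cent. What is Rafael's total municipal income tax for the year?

The Municipality of Northton, 1 January – 31 March 2024: 91 days → $12,500 × 1.55% × 91/366 = $48.1728
The Parish of Stoneside, 1 April – 31 December 2024: 275 days → $12,500 × 3.6% × 275/366 = $338.1148
Total = $386.2876

$386.29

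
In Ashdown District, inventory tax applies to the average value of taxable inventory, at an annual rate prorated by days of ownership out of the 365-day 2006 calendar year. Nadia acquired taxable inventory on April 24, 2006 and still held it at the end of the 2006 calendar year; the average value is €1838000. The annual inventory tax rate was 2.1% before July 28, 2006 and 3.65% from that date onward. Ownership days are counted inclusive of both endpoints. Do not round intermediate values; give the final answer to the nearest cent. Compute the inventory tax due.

€38902.65

April 24 – July 27, 2006: 95 days at 2.1% → €1838000 × 2.1% × 95/365 = €10046.0548
July 28 – December 31, 2006: 157 days at 3.65% → €1838000 × 3.65% × 157/365 = €28856.6000
Total = €38902.6548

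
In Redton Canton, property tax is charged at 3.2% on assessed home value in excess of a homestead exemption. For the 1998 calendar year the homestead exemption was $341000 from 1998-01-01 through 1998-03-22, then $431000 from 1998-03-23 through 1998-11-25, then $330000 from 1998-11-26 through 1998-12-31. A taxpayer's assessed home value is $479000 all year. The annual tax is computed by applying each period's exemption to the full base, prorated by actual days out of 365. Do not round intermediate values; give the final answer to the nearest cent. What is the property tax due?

$2493.90

1998-01-01 to 1998-03-22: 81 days, exemption $341000 → ($479000 − $341000) × 3.2% × 81/365 = $979.9890
1998-03-23 to 1998-11-25: 248 days, exemption $431000 → ($479000 − $431000) × 3.2% × 248/365 = $1043.6384
1998-11-26 to 1998-12-31: 36 days, exemption $330000 → ($479000 − $330000) × 3.2% × 36/365 = $470.2685
Total = $2493.8959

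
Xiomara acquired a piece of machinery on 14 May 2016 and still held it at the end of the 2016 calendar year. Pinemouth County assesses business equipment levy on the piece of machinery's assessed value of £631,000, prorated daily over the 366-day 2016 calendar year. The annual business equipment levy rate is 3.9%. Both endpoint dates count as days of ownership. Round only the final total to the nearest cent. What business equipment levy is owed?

£15,599.15

Days held (14 May – 31 December 2016): 232 out of 366
Tax = £631,000 × 3.9% × 232/366 = £15,599.1475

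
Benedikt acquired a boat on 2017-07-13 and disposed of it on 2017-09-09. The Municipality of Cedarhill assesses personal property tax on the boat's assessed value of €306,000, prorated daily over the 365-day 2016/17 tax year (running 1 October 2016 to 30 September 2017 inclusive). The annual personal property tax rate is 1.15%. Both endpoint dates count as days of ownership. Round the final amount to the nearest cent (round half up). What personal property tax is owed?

Days held (2017-07-13 to 2017-09-09): 59 out of 365
Tax = €306,000 × 1.15% × 59/365 = €568.8247

€568.82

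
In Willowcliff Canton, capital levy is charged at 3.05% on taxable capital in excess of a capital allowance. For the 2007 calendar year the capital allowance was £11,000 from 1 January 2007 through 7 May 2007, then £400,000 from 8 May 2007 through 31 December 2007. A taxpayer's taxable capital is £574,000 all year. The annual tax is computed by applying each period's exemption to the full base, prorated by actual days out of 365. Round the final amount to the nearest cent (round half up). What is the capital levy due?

£9,435.20

1 January – 7 May 2007: 127 days, exemption £11,000 → (£574,000 − £11,000) × 3.05% × 127/365 = £5,974.7411
8 May – 31 December 2007: 238 days, exemption £400,000 → (£574,000 − £400,000) × 3.05% × 238/365 = £3,460.4548
Total = £9,435.1959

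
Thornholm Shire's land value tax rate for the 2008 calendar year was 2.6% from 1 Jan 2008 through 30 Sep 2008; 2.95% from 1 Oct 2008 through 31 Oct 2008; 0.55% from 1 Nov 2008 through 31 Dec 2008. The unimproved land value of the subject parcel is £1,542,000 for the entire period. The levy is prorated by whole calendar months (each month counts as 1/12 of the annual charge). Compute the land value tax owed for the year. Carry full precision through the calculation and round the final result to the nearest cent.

1 Jan – 30 Sep 2008: 9 months at 2.6% → £1,542,000 × 2.6% × 9/12 = £30,069.0000
1 Oct – 31 Oct 2008: 1 month at 2.95% → £1,542,000 × 2.95% × 1/12 = £3,790.7500
1 Nov – 31 Dec 2008: 2 months at 0.55% → £1,542,000 × 0.55% × 2/12 = £1,413.5000
Total = £35,273.2500

£35,273.25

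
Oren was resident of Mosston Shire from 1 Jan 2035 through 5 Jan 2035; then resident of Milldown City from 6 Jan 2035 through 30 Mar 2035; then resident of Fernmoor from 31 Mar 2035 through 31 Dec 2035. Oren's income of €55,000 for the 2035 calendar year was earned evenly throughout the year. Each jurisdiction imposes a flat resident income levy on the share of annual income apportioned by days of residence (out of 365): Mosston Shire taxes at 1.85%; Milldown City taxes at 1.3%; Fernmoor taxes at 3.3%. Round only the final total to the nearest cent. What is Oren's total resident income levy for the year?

Mosston Shire, 1 Jan – 5 Jan 2035: 5 days → €55,000 × 1.85% × 5/365 = €13.9384
Milldown City, 6 Jan – 30 Mar 2035: 84 days → €55,000 × 1.3% × 84/365 = €164.5479
Fernmoor, 31 Mar – 31 Dec 2035: 276 days → €55,000 × 3.3% × 276/365 = €1,372.4384
Total = €1,550.9247

€1,550.92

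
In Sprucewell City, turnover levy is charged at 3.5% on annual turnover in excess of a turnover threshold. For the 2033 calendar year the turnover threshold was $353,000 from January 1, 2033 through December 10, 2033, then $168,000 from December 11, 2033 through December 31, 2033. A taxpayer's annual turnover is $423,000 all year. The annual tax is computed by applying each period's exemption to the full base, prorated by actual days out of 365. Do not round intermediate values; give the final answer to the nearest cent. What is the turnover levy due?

January 1 – December 10, 2033: 344 days, exemption $353,000 → ($423,000 − $353,000) × 3.5% × 344/365 = $2,309.0411
December 11 – December 31, 2033: 21 days, exemption $168,000 → ($423,000 − $168,000) × 3.5% × 21/365 = $513.4932
Total = $2,822.5342

$2,822.53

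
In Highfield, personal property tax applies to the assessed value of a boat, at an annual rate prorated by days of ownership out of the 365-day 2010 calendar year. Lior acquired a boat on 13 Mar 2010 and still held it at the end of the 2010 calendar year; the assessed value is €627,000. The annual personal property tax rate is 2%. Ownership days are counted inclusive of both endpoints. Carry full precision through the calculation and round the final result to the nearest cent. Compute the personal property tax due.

€10,100.71

Days held (13 Mar – 31 Dec 2010): 294 out of 365
Tax = €627,000 × 2% × 294/365 = €10,100.7123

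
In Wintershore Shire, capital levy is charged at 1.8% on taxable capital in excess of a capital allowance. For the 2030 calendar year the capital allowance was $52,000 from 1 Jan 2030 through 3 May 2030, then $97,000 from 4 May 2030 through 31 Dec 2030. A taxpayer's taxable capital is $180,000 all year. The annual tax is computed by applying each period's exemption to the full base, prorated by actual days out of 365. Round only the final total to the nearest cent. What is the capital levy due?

1 Jan – 3 May 2030: 123 days, exemption $52,000 → ($180,000 − $52,000) × 1.8% × 123/365 = $776.4164
4 May – 31 Dec 2030: 242 days, exemption $97,000 → ($180,000 − $97,000) × 1.8% × 242/365 = $990.5425
Total = $1,766.9589

$1,766.96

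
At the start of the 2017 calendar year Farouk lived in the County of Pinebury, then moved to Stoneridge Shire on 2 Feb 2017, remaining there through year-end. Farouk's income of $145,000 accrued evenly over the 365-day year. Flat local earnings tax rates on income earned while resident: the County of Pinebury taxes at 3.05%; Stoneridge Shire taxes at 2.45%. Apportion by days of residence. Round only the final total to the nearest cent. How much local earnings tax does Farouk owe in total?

$3,628.77

The County of Pinebury, 1 Jan – 1 Feb 2017: 32 days → $145,000 × 3.05% × 32/365 = $387.7260
Stoneridge Shire, 2 Feb – 31 Dec 2017: 333 days → $145,000 × 2.45% × 333/365 = $3,241.0479
Total = $3,628.7740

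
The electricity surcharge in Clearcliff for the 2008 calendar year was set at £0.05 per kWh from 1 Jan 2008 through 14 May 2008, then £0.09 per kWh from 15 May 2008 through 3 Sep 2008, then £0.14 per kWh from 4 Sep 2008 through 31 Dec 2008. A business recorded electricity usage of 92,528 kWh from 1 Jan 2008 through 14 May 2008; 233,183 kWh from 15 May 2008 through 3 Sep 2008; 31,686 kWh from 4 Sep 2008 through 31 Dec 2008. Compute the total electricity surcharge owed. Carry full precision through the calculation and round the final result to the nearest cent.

£30,048.91

1 Jan – 14 May 2008: 92,528 kWh at £0.05/kWh → £4,626.40
15 May – 3 Sep 2008: 233,183 kWh at £0.09/kWh → £20,986.47
4 Sep – 31 Dec 2008: 31,686 kWh at £0.14/kWh → £4,436.04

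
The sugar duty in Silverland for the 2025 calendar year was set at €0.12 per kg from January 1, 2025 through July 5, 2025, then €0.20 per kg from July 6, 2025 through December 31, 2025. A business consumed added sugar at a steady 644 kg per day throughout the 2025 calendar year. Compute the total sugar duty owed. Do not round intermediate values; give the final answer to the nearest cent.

January 1 – July 5, 2025: 186 days × 644 kg/day = 119,784 kg at €0.12/kg → €14,374.08
July 6 – December 31, 2025: 179 days × 644 kg/day = 115,276 kg at €0.20/kg → €23,055.20

€37,429.28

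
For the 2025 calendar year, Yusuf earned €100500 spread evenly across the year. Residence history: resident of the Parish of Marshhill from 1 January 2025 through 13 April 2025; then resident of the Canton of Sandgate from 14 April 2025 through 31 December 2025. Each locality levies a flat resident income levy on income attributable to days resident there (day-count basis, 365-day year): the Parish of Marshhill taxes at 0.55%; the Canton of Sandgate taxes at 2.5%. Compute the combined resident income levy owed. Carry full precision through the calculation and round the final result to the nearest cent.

€1959.47

The Parish of Marshhill, 1 January – 13 April 2025: 103 days → €100500 × 0.55% × 103/365 = €155.9815
The Canton of Sandgate, 14 April – 31 December 2025: 262 days → €100500 × 2.5% × 262/365 = €1803.4932
Total = €1959.4747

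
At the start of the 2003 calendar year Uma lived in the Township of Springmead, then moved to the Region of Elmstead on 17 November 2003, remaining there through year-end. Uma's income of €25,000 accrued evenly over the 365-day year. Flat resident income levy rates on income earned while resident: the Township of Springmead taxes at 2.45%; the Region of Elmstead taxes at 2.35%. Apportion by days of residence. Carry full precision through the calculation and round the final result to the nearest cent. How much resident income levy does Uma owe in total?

The Township of Springmead, 1 January – 16 November 2003: 320 days → €25,000 × 2.45% × 320/365 = €536.9863
The Region of Elmstead, 17 November – 31 December 2003: 45 days → €25,000 × 2.35% × 45/365 = €72.4315
Total = €609.4178

€609.42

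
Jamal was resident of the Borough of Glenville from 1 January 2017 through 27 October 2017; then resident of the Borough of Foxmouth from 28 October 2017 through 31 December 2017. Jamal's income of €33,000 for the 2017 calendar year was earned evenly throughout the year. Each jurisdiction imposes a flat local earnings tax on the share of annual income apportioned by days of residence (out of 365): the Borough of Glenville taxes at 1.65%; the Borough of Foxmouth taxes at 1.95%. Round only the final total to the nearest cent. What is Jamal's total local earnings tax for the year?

The Borough of Glenville, 1 January – 27 October 2017: 300 days → €33,000 × 1.65% × 300/365 = €447.5342
The Borough of Foxmouth, 28 October – 31 December 2017: 65 days → €33,000 × 1.95% × 65/365 = €114.5959
Total = €562.1301

€562.13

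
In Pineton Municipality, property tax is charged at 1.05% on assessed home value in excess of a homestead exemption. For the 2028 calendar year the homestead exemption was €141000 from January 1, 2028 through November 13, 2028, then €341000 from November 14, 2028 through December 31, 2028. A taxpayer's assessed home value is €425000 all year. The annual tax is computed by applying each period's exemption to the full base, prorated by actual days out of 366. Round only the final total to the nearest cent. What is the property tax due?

€2706.59

January 1 – November 13, 2028: 318 days, exemption €141000 → (€425000 − €141000) × 1.05% × 318/366 = €2590.9180
November 14 – December 31, 2028: 48 days, exemption €341000 → (€425000 − €341000) × 1.05% × 48/366 = €115.6721
Total = €2706.5902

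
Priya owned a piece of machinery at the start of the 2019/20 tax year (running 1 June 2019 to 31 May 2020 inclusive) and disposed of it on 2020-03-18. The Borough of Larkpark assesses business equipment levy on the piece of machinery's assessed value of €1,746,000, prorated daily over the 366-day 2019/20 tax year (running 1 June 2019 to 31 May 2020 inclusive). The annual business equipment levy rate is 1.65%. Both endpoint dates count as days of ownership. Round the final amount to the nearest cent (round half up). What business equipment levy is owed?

Days held (2019-06-01 to 2020-03-18): 292 out of 366
Tax = €1,746,000 × 1.65% × 292/366 = €22,984.2295

€22,984.23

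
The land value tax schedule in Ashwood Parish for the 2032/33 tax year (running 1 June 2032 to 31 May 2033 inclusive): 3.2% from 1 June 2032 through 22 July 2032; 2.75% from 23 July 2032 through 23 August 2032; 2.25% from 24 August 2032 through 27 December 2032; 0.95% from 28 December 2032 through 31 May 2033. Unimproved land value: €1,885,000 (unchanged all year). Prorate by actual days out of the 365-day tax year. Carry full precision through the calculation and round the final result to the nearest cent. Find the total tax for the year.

1 June – 22 July 2032: 52 days at 3.2% → €1,885,000 × 3.2% × 52/365 = €8,593.5342
23 July – 23 August 2032: 32 days at 2.75% → €1,885,000 × 2.75% × 32/365 = €4,544.6575
24 August – 27 December 2032: 126 days at 2.25% → €1,885,000 × 2.25% × 126/365 = €14,641.0274
28 December 2032 – 31 May 2033: 155 days at 0.95% → €1,885,000 × 0.95% × 155/365 = €7,604.5548
Total = €35,383.7740

€35,383.77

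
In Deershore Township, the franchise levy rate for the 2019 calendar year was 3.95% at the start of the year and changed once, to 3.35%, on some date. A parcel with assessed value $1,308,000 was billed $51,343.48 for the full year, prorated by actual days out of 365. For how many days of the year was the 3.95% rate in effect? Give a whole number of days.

350 days

Let d = days at the first rate; then 365 − d days at the second rate.
$1,308,000 × [3.95%·d + 3.35%·(365−d)] / 365 = $51,343.48
Solving gives d = 350, so the new rate took effect on 17 December 2019.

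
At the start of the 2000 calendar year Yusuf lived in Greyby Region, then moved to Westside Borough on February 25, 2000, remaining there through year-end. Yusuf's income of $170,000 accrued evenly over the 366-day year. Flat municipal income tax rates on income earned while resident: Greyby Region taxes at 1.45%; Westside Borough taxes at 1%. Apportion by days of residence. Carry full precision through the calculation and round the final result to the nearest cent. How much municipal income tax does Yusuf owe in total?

$1,814.96

Greyby Region, January 1 – February 24, 2000: 55 days → $170,000 × 1.45% × 55/366 = $370.4235
Westside Borough, February 25 – December 31, 2000: 311 days → $170,000 × 1% × 311/366 = $1,444.5355
Total = $1,814.9590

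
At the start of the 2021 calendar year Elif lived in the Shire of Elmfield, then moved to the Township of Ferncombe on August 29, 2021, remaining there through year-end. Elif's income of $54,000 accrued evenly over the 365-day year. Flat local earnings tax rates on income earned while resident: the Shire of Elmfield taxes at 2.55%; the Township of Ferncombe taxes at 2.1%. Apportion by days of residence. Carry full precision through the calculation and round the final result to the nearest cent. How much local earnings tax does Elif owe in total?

$1,293.78

The Shire of Elmfield, January 1 – August 28, 2021: 240 days → $54,000 × 2.55% × 240/365 = $905.4247
The Township of Ferncombe, August 29 – December 31, 2021: 125 days → $54,000 × 2.1% × 125/365 = $388.3562
Total = $1,293.7808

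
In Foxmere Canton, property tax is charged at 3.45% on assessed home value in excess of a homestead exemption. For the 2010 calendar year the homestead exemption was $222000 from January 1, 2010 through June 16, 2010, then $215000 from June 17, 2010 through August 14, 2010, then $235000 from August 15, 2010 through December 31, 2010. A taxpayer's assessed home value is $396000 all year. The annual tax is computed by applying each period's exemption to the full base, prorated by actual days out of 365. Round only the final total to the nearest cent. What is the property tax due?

January 1 – June 16, 2010: 167 days, exemption $222000 → ($396000 − $222000) × 3.45% × 167/365 = $2746.5781
June 17 – August 14, 2010: 59 days, exemption $215000 → ($396000 − $215000) × 3.45% × 59/365 = $1009.3849
August 15 – December 31, 2010: 139 days, exemption $235000 → ($396000 − $235000) × 3.45% × 139/365 = $2115.2753
Total = $5871.2384

$5871.24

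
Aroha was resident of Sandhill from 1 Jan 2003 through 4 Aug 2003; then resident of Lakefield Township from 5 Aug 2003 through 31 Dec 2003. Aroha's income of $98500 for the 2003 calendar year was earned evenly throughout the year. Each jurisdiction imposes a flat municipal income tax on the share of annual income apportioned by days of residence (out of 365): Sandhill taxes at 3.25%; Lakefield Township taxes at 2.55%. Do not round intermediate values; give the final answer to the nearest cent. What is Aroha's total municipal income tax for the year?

$2919.78

Sandhill, 1 Jan – 4 Aug 2003: 216 days → $98500 × 3.25% × 216/365 = $1894.4384
Lakefield Township, 5 Aug – 31 Dec 2003: 149 days → $98500 × 2.55% × 149/365 = $1025.3445
Total = $2919.7829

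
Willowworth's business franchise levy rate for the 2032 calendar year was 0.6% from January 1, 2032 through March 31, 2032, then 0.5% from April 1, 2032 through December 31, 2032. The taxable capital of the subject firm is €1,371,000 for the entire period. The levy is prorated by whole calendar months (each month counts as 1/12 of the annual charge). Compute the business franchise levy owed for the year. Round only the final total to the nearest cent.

January 1 – March 31, 2032: 3 months at 0.6% → €1,371,000 × 0.6% × 3/12 = €2,056.5000
April 1 – December 31, 2032: 9 months at 0.5% → €1,371,000 × 0.5% × 9/12 = €5,141.2500
Total = €7,197.7500

€7,197.75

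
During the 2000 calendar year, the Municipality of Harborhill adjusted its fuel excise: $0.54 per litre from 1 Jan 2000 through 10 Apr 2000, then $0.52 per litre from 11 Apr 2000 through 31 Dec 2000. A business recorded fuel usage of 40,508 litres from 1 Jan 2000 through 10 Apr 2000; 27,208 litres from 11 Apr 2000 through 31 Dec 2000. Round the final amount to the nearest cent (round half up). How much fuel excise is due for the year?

1 Jan – 10 Apr 2000: 40,508 litres at $0.54/litre → $21,874.32
11 Apr – 31 Dec 2000: 27,208 litres at $0.52/litre → $14,148.16

$36,022.48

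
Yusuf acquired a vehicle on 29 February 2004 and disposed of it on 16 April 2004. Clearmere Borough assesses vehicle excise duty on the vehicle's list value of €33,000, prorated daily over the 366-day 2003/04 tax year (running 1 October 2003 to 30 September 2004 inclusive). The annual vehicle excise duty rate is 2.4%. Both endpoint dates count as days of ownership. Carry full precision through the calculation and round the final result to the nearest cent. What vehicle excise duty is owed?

Days held (29 February – 16 April 2004): 48 out of 366
Tax = €33,000 × 2.4% × 48/366 = €103.8689

€103.87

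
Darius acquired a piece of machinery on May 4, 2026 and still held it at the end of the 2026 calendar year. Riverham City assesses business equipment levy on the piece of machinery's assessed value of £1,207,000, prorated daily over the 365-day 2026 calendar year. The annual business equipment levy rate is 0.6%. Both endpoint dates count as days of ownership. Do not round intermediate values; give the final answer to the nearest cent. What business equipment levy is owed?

£4,801.55

Days held (May 4 – December 31, 2026): 242 out of 365
Tax = £1,207,000 × 0.6% × 242/365 = £4,801.5452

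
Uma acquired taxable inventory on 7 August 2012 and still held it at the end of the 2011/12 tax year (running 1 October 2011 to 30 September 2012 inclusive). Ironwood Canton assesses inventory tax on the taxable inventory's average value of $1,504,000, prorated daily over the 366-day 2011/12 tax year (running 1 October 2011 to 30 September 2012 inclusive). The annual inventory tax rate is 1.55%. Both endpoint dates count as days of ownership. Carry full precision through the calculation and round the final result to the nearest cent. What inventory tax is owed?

$3,503.17

Days held (7 August – 30 September 2012): 55 out of 366
Tax = $1,504,000 × 1.55% × 55/366 = $3,503.1694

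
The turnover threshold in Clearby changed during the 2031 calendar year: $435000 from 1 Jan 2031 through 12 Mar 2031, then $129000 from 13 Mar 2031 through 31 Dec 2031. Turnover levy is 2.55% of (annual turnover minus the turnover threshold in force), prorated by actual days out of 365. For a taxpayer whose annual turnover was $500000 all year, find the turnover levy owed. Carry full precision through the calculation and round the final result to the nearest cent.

1 Jan – 12 Mar 2031: 71 days, exemption $435000 → ($500000 − $435000) × 2.55% × 71/365 = $322.4178
13 Mar – 31 Dec 2031: 294 days, exemption $129000 → ($500000 − $129000) × 2.55% × 294/365 = $7620.2384
Total = $7942.6562

$7942.66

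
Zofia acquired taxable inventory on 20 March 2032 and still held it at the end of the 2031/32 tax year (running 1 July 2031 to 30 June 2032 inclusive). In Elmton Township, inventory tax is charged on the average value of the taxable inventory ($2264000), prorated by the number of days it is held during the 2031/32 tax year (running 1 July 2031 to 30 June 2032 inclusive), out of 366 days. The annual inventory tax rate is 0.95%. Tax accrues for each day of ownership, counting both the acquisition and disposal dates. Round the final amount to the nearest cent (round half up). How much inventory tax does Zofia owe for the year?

$6052.80

Days held (20 March – 30 June 2032): 103 out of 366
Tax = $2264000 × 0.95% × 103/366 = $6052.7978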